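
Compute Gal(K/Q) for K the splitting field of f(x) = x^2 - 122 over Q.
Gal(K/Q) = Z/2Z (cyclic of order 2)

x^2 - 122 is irreducible over Q since 122 is not a rational square. The splitting field Q(sqrt(122)) has degree 2 over Q, and its unique nontrivial automorphism is sqrt(122) ↦ -sqrt(122). Hence Gal(Q(sqrt(122))/Q) = Z/2Z.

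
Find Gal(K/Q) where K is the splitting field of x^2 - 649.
Gal(K/Q) = Z/2Z (cyclic of order 2)

x^2 - 649 is irreducible over Q since 649 is not a rational square. The splitting field Q(sqrt(649)) has degree 2 over Q, and its unique nontrivial automorphism is sqrt(649) ↦ -sqrt(649). Hence Gal(Q(sqrt(649))/Q) = Z/2Z.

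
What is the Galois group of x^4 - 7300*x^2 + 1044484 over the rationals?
Gal(K/Q) = Z/2Z (cyclic of order 2)

f factors as (x^2 - 7154)(x^2 - 146), so the splitting field is K = Q(sqrt(7154), sqrt(146)). The squarefree part of 7154 is 146 and the squarefree part of 146 is also 146, so sqrt(7154) and sqrt(146) are both rational multiples of sqrt(146). Hence Q(sqrt(7154)) = Q(sqrt(146)) = Q(sqrt(146)), and the splitting field collapses to a single degree-2 extension with Galois group Z/2Z.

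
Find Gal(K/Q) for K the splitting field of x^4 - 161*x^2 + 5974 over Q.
Gal(K/Q) = V_4 (Klein four-group, Z/2Z × Z/2Z)

f factors as (x^2 - 103)(x^2 - 58), so the splitting field is K = Q(sqrt(103), sqrt(58)). The elements 103, 58, 5974 are all non-squares in Q, so sqrt(103) and sqrt(58) generate independent quadratic extensions. Thus [K:Q] = 4 and Gal(K/Q) is generated by the two order-2 automorphisms sqrt(103) ↦ -sqrt(103) and sqrt(58) ↦ -sqrt(58), giving V_4.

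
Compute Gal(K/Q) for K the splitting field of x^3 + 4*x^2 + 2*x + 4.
Gal(K/Q) = S_3 (symmetric group of order 6)

Compute the discriminant of x^3 + (4)*x^2 + (2)*x + (4): Δ = -848. Since Δ is not a rational square, the Galois group is not contained in A_3; it must be the full S_3 (irreducibility of the cubic rules out anything smaller).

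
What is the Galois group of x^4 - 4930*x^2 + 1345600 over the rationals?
Gal(K/Q) = Z/2Z (cyclic of order 2)

f factors as (x^2 - 4640)(x^2 - 290), so the splitting field is K = Q(sqrt(4640), sqrt(290)). The squarefree part of 4640 is 290 and the squarefree part of 290 is also 290, so sqrt(4640) and sqrt(290) are both rational multiples of sqrt(290). Hence Q(sqrt(4640)) = Q(sqrt(290)) = Q(sqrt(290)), and the splitting field collapses to a single degree-2 extension with Galois group Z/2Z.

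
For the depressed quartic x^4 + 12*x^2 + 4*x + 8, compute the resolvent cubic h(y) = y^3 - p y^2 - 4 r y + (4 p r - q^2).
h(y) = y^3 - 12*y^2 - 32*y + 368

Identify coefficients: p = 12, q = 4, r = 8.
Plug into h(y) = y^3 - p y^2 - 4 r y + (4 p r - q^2):
  h(y) = y^3 - (12) y^2 - 4*(8) y + (4*(12)*(8) - (4)^2)
       = y^3 + (-12) y^2 + (-32) y + (368).
Simplifying: h(y) = y^3 - 12*y^2 - 32*y + 368.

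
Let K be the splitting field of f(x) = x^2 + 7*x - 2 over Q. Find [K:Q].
[K:Q] = 2

The discriminant of x^2 + (7)*x + (-2) is b^2 - 4c = 49 - (-8) = 57. Since 57 is not a perfect square in Q, the polynomial is irreducible over Q. Its two roots generate a degree-2 extension, so [K:Q] = 2.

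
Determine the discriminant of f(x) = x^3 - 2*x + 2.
Δ = -76

For a depressed cubic x^3 + p x + q the discriminant is Δ = -4 p^3 - 27 q^2 = -4*(-2)^3 - 27*(2)^2 = 32 - 108 = -76.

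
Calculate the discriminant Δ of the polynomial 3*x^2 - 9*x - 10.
Δ = 201

For a quadratic a x^2 + b x + c the discriminant is Δ = b^2 - 4ac = (-9)^2 - 4*(3)*(-10) = 81 - (-120) = 201.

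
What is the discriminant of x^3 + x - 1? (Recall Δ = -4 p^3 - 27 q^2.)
Δ = -31

For a depressed cubic x^3 + p x + q the discriminant is Δ = -4 p^3 - 27 q^2 = -4*(1)^3 - 27*(-1)^2 = -4 - 27 = -31.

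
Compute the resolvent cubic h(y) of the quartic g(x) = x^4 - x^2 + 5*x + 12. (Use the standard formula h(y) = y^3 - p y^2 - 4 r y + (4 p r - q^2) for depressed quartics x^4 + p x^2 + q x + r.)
h(y) = y^3 + y^2 - 48*y - 73

Identify coefficients: p = -1, q = 5, r = 12.
Plug into h(y) = y^3 - p y^2 - 4 r y + (4 p r - q^2):
  h(y) = y^3 - (-1) y^2 - 4*(12) y + (4*(-1)*(12) - (5)^2)
       = y^3 + (1) y^2 + (-48) y + (-73).
Simplifying: h(y) = y^3 + y^2 - 48*y - 73.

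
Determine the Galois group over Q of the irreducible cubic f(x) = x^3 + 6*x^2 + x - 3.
Gal(K/Q) = S_3 (symmetric group of order 6)

Compute the discriminant of x^3 + (6)*x^2 + (1)*x + (-3): Δ = 2057. Since Δ is not a rational square, the Galois group is not contained in A_3; it must be the full S_3 (irreducibility of the cubic rules out anything smaller).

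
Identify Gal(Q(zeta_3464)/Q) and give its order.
|Gal(Q(zeta_3464)/Q)| = phi(3464) = 1728; group ≅ (Z/3464Z)^* ≅ Z/2Z × Z/2Z × Z/432Z

The n-th cyclotomic polynomial Φ_3464(x) is the minimal polynomial of zeta_3464 over Q and has degree phi(3464) = 1728. So Q(zeta_3464) is a degree-1728 Galois extension with Galois group (Z/3464Z)^*. By CRT, (Z/3464Z)^* ≅ (Z/8Z)^* × (Z/433Z)^*. Each prime-power unit group is (Z/8Z)^* ≅ Z/2Z × Z/2Z; (Z/433Z)^* ≅ Z/432Z. Hence Gal(Q(zeta_3464)/Q) ≅ Z/2Z × Z/2Z × Z/432Z.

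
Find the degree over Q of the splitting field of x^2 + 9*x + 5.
[K:Q] = 2

The discriminant of x^2 + (9)*x + (5) is b^2 - 4c = 81 - (20) = 61. Since 61 is not a perfect square in Q, the polynomial is irreducible over Q. Its two roots generate a degree-2 extension, so [K:Q] = 2.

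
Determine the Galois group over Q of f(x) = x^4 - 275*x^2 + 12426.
Gal(K/Q) = V_4 (Klein four-group, Z/2Z × Z/2Z)

f factors as (x^2 - 57)(x^2 - 218), so the splitting field is K = Q(sqrt(57), sqrt(218)). The elements 57, 218, 12426 are all non-squares in Q, so sqrt(57) and sqrt(218) generate independent quadratic extensions. Thus [K:Q] = 4 and Gal(K/Q) is generated by the two order-2 automorphisms sqrt(57) ↦ -sqrt(57) and sqrt(218) ↦ -sqrt(218), giving V_4.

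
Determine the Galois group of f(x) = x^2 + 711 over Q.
Gal(K/Q) = Z/2Z (cyclic of order 2)

x^2 + 711 is irreducible over Q since -711 is not a rational square. The splitting field Q(sqrt(-711)) has degree 2 over Q, and its unique nontrivial automorphism is sqrt(-711) ↦ -sqrt(-711). Hence Gal(Q(sqrt(-711))/Q) = Z/2Z.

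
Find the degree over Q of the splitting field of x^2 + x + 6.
[K:Q] = 2

The discriminant of x^2 + (1)*x + (6) is b^2 - 4c = 1 - (24) = -23. Since -23 is not a perfect square in Q, the polynomial is irreducible over Q. Its two roots generate a degree-2 extension, so [K:Q] = 2.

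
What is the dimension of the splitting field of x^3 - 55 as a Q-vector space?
[K:Q] = 6

x^3 - 55 has one real root r = 55^(1/3) and two complex roots r*zeta_3, r*zeta_3^2 where zeta_3 = e^(2*pi*i/3). The splitting field is Q(r, zeta_3). [Q(r):Q] = 3 and [Q(zeta_3):Q] = 2 with gcd = 1, so [Q(r, zeta_3):Q] = 3 * 2 = 6.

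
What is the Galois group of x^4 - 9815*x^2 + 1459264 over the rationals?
Gal(K/Q) = Z/2Z (cyclic of order 2)

f factors as (x^2 - 151)(x^2 - 9664), so the splitting field is K = Q(sqrt(151), sqrt(9664)). The squarefree part of 151 is 151 and the squarefree part of 9664 is also 151, so sqrt(151) and sqrt(9664) are both rational multiples of sqrt(151). Hence Q(sqrt(151)) = Q(sqrt(9664)) = Q(sqrt(151)), and the splitting field collapses to a single degree-2 extension with Galois group Z/2Z.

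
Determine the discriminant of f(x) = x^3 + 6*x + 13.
Δ = -5427

For a depressed cubic x^3 + p x + q the discriminant is Δ = -4 p^3 - 27 q^2 = -4*(6)^3 - 27*(13)^2 = -864 - 4563 = -5427.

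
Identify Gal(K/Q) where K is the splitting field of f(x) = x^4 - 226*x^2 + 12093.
Gal(K/Q) = V_4 (Klein four-group, Z/2Z × Z/2Z)

f factors as (x^2 - 139)(x^2 - 87), so the splitting field is K = Q(sqrt(139), sqrt(87)). The elements 139, 87, 12093 are all non-squares in Q, so sqrt(139) and sqrt(87) generate independent quadratic extensions. Thus [K:Q] = 4 and Gal(K/Q) is generated by the two order-2 automorphisms sqrt(139) ↦ -sqrt(139) and sqrt(87) ↦ -sqrt(87), giving V_4.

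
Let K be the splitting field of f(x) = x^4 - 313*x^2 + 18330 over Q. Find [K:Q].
[K:Q] = 4

f factors as (x^2 - 235)(x^2 - 78); the splitting field is K = Q(sqrt(235), sqrt(78)). Since 235, 78, and 18330 are all non-squares in Q, the three subfields Q(sqrt(235)), Q(sqrt(78)), Q(sqrt(18330)) are distinct degree-2 extensions, so [K:Q] = 4 (Klein four Galois group).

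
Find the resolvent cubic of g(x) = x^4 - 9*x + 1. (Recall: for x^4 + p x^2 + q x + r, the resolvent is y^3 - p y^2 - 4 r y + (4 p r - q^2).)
h(y) = y^3 - 4*y - 81

Identify coefficients: p = 0, q = -9, r = 1.
Plug into h(y) = y^3 - p y^2 - 4 r y + (4 p r - q^2):
  h(y) = y^3 - (0) y^2 - 4*(1) y + (4*(0)*(1) - (-9)^2)
       = y^3 + (0) y^2 + (-4) y + (-81).
Simplifying: h(y) = y^3 - 4*y - 81.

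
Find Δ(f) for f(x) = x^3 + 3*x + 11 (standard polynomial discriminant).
Δ = -3375

For a depressed cubic x^3 + p x + q the discriminant is Δ = -4 p^3 - 27 q^2 = -4*(3)^3 - 27*(11)^2 = -108 - 3267 = -3375.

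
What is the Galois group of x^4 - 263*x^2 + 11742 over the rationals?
Gal(K/Q) = V_4 (Klein four-group, Z/2Z × Z/2Z)

f factors as (x^2 - 57)(x^2 - 206), so the splitting field is K = Q(sqrt(57), sqrt(206)). The elements 57, 206, 11742 are all non-squares in Q, so sqrt(57) and sqrt(206) generate independent quadratic extensions. Thus [K:Q] = 4 and Gal(K/Q) is generated by the two order-2 automorphisms sqrt(57) ↦ -sqrt(57) and sqrt(206) ↦ -sqrt(206), giving V_4.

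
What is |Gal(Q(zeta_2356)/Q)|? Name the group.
|Gal(Q(zeta_2356)/Q)| = phi(2356) = 1080; group ≅ (Z/2356Z)^* ≅ Z/2Z × Z/18Z × Z/30Z

The n-th cyclotomic polynomial Φ_2356(x) is the minimal polynomial of zeta_2356 over Q and has degree phi(2356) = 1080. So Q(zeta_2356) is a degree-1080 Galois extension with Galois group (Z/2356Z)^*. By CRT, (Z/2356Z)^* ≅ (Z/4Z)^* × (Z/19Z)^* × (Z/31Z)^*. Each prime-power unit group is (Z/4Z)^* ≅ Z/2Z; (Z/19Z)^* ≅ Z/18Z; (Z/31Z)^* ≅ Z/30Z. Hence Gal(Q(zeta_2356)/Q) ≅ Z/2Z × Z/18Z × Z/30Z.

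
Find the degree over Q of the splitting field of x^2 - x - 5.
[K:Q] = 2

The discriminant of x^2 + (-1)*x + (-5) is b^2 - 4c = 1 - (-20) = 21. Since 21 is not a perfect square in Q, the polynomial is irreducible over Q. Its two roots generate a degree-2 extension, so [K:Q] = 2.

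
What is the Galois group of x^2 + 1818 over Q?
Gal(K/Q) = Z/2Z (cyclic of order 2)

x^2 + 1818 is irreducible over Q since -1818 is not a rational square. The splitting field Q(sqrt(-1818)) has degree 2 over Q, and its unique nontrivial automorphism is sqrt(-1818) ↦ -sqrt(-1818). Hence Gal(Q(sqrt(-1818))/Q) = Z/2Z.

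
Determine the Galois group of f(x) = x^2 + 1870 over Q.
Gal(K/Q) = Z/2Z (cyclic of order 2)

x^2 + 1870 is irreducible over Q since -1870 is not a rational square. The splitting field Q(sqrt(-1870)) has degree 2 over Q, and its unique nontrivial automorphism is sqrt(-1870) ↦ -sqrt(-1870). Hence Gal(Q(sqrt(-1870))/Q) = Z/2Z.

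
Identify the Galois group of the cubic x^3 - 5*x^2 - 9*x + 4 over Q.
Gal(K/Q) = S_3 (symmetric group of order 6)

Compute the discriminant of x^3 + (-5)*x^2 + (-9)*x + (4): Δ = 9749. Since Δ is not a rational square, the Galois group is not contained in A_3; it must be the full S_3 (irreducibility of the cubic rules out anything smaller).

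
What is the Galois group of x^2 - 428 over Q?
Gal(K/Q) = Z/2Z (cyclic of order 2)

x^2 - 428 is irreducible over Q since 428 is not a rational square. The splitting field Q(sqrt(428)) has degree 2 over Q, and its unique nontrivial automorphism is sqrt(428) ↦ -sqrt(428). Hence Gal(Q(sqrt(428))/Q) = Z/2Z.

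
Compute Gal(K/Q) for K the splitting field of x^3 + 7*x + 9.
Gal(K/Q) = S_3 (symmetric group of order 6)

Compute the discriminant of x^3 + (0)*x^2 + (7)*x + (9): Δ = -3559. Since Δ is not a rational square, the Galois group is not contained in A_3; it must be the full S_3 (irreducibility of the cubic rules out anything smaller).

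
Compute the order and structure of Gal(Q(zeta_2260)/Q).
|Gal(Q(zeta_2260)/Q)| = phi(2260) = 896; group ≅ (Z/2260Z)^* ≅ Z/2Z × Z/4Z × Z/112Z

The n-th cyclotomic polynomial Φ_2260(x) is the minimal polynomial of zeta_2260 over Q and has degree phi(2260) = 896. So Q(zeta_2260) is a degree-896 Galois extension with Galois group (Z/2260Z)^*. By CRT, (Z/2260Z)^* ≅ (Z/4Z)^* × (Z/5Z)^* × (Z/113Z)^*. Each prime-power unit group is (Z/4Z)^* ≅ Z/2Z; (Z/5Z)^* ≅ Z/4Z; (Z/113Z)^* ≅ Z/112Z. Hence Gal(Q(zeta_2260)/Q) ≅ Z/2Z × Z/4Z × Z/112Z.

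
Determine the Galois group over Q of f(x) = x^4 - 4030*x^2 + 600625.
Gal(K/Q) = Z/2Z (cyclic of order 2)

f factors as (x^2 - 155)(x^2 - 3875), so the splitting field is K = Q(sqrt(155), sqrt(3875)). The squarefree part of 155 is 155 and the squarefree part of 3875 is also 155, so sqrt(155) and sqrt(3875) are both rational multiples of sqrt(155). Hence Q(sqrt(155)) = Q(sqrt(3875)) = Q(sqrt(155)), and the splitting field collapses to a single degree-2 extension with Galois group Z/2Z.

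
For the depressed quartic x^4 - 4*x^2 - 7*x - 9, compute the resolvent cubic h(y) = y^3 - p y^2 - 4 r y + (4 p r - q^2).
h(y) = y^3 + 4*y^2 + 36*y + 95

Identify coefficients: p = -4, q = -7, r = -9.
Plug into h(y) = y^3 - p y^2 - 4 r y + (4 p r - q^2):
  h(y) = y^3 - (-4) y^2 - 4*(-9) y + (4*(-4)*(-9) - (-7)^2)
       = y^3 + (4) y^2 + (36) y + (95).
Simplifying: h(y) = y^3 + 4*y^2 + 36*y + 95.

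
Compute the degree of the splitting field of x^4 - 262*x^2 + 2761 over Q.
[K:Q] = 4

f factors as (x^2 - 11)(x^2 - 251); the splitting field is K = Q(sqrt(11), sqrt(251)). Since 11, 251, and 2761 are all non-squares in Q, the three subfields Q(sqrt(11)), Q(sqrt(251)), Q(sqrt(2761)) are distinct degree-2 extensions, so [K:Q] = 4 (Klein four Galois group).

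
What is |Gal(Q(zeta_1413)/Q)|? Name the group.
|Gal(Q(zeta_1413)/Q)| = phi(1413) = 936; group ≅ (Z/1413Z)^* ≅ Z/6Z × Z/156Z

The n-th cyclotomic polynomial Φ_1413(x) is the minimal polynomial of zeta_1413 over Q and has degree phi(1413) = 936. So Q(zeta_1413) is a degree-936 Galois extension with Galois group (Z/1413Z)^*. By CRT, (Z/1413Z)^* ≅ (Z/9Z)^* × (Z/157Z)^*. Each prime-power unit group is (Z/9Z)^* ≅ Z/6Z; (Z/157Z)^* ≅ Z/156Z. Hence Gal(Q(zeta_1413)/Q) ≅ Z/6Z × Z/156Z.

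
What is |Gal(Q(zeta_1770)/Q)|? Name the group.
|Gal(Q(zeta_1770)/Q)| = phi(1770) = 464; group ≅ (Z/1770Z)^* ≅ Z/2Z × Z/4Z × Z/58Z

The n-th cyclotomic polynomial Φ_1770(x) is the minimal polynomial of zeta_1770 over Q and has degree phi(1770) = 464. So Q(zeta_1770) is a degree-464 Galois extension with Galois group (Z/1770Z)^*. By CRT, (Z/1770Z)^* ≅ (Z/2Z)^* × (Z/3Z)^* × (Z/5Z)^* × (Z/59Z)^*. Each prime-power unit group is (Z/2Z)^* ≅ trivial group (order 1); (Z/3Z)^* ≅ Z/2Z; (Z/5Z)^* ≅ Z/4Z; (Z/59Z)^* ≅ Z/58Z. Hence Gal(Q(zeta_1770)/Q) ≅ Z/2Z × Z/4Z × Z/58Z.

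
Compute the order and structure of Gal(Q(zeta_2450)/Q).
|Gal(Q(zeta_2450)/Q)| = phi(2450) = 840; group ≅ (Z/2450Z)^* ≅ Z/20Z × Z/42Z

The n-th cyclotomic polynomial Φ_2450(x) is the minimal polynomial of zeta_2450 over Q and has degree phi(2450) = 840. So Q(zeta_2450) is a degree-840 Galois extension with Galois group (Z/2450Z)^*. By CRT, (Z/2450Z)^* ≅ (Z/2Z)^* × (Z/25Z)^* × (Z/49Z)^*. Each prime-power unit group is (Z/2Z)^* ≅ trivial group (order 1); (Z/25Z)^* ≅ Z/20Z; (Z/49Z)^* ≅ Z/42Z. Hence Gal(Q(zeta_2450)/Q) ≅ Z/20Z × Z/42Z.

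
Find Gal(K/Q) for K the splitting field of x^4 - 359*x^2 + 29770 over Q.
Gal(K/Q) = V_4 (Klein four-group, Z/2Z × Z/2Z)

f factors as (x^2 - 130)(x^2 - 229), so the splitting field is K = Q(sqrt(130), sqrt(229)). The elements 130, 229, 29770 are all non-squares in Q, so sqrt(130) and sqrt(229) generate independent quadratic extensions. Thus [K:Q] = 4 and Gal(K/Q) is generated by the two order-2 automorphisms sqrt(130) ↦ -sqrt(130) and sqrt(229) ↦ -sqrt(229), giving V_4.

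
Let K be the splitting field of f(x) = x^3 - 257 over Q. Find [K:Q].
[K:Q] = 6

x^3 - 257 has one real root r = 257^(1/3) and two complex roots r*zeta_3, r*zeta_3^2 where zeta_3 = e^(2*pi*i/3). The splitting field is Q(r, zeta_3). [Q(r):Q] = 3 and [Q(zeta_3):Q] = 2 with gcd = 1, so [Q(r, zeta_3):Q] = 3 * 2 = 6.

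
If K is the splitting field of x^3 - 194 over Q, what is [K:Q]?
[K:Q] = 6

x^3 - 194 has one real root r = 194^(1/3) and two complex roots r*zeta_3, r*zeta_3^2 where zeta_3 = e^(2*pi*i/3). The splitting field is Q(r, zeta_3). [Q(r):Q] = 3 and [Q(zeta_3):Q] = 2 with gcd = 1, so [Q(r, zeta_3):Q] = 3 * 2 = 6.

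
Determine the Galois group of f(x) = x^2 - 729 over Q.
Gal(K/Q) = trivial group (order 1)

x^2 - 729 factors as (x - 27)(x + 27) over Q, so its splitting field is Q itself and the Galois group is trivial.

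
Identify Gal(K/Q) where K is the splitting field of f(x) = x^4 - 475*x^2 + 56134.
Gal(K/Q) = V_4 (Klein four-group, Z/2Z × Z/2Z)

f factors as (x^2 - 221)(x^2 - 254), so the splitting field is K = Q(sqrt(221), sqrt(254)). The elements 221, 254, 56134 are all non-squares in Q, so sqrt(221) and sqrt(254) generate independent quadratic extensions. Thus [K:Q] = 4 and Gal(K/Q) is generated by the two order-2 automorphisms sqrt(221) ↦ -sqrt(221) and sqrt(254) ↦ -sqrt(254), giving V_4.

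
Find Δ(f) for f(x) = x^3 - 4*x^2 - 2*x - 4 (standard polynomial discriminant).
Δ = -1936

For x^3 + a x^2 + b x + c the discriminant is Δ = 18 a b c - 4 a^3 c + a^2 b^2 - 4 b^3 - 27 c^2.
Plug a = -4, b = -2, c = -4:
  18*(-4)*(-2)*(-4) - 4*(-4)^3*(-4) + (-4)^2*(-2)^2 - 4*(-2)^3 - 27*(-4)^2
  = -576 + (-1024) + 64 + (32) + (-432)
  = -1936.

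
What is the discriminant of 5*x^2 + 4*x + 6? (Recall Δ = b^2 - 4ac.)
Δ = -104

For a quadratic a x^2 + b x + c the discriminant is Δ = b^2 - 4ac = (4)^2 - 4*(5)*(6) = 16 - (120) = -104.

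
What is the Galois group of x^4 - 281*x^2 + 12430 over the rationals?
Gal(K/Q) = V_4 (Klein four-group, Z/2Z × Z/2Z)

f factors as (x^2 - 55)(x^2 - 226), so the splitting field is K = Q(sqrt(55), sqrt(226)). The elements 55, 226, 12430 are all non-squares in Q, so sqrt(55) and sqrt(226) generate independent quadratic extensions. Thus [K:Q] = 4 and Gal(K/Q) is generated by the two order-2 automorphisms sqrt(55) ↦ -sqrt(55) and sqrt(226) ↦ -sqrt(226), giving V_4.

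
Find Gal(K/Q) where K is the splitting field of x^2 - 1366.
Gal(K/Q) = Z/2Z (cyclic of order 2)

x^2 - 1366 is irreducible over Q since 1366 is not a rational square. The splitting field Q(sqrt(1366)) has degree 2 over Q, and its unique nontrivial automorphism is sqrt(1366) ↦ -sqrt(1366). Hence Gal(Q(sqrt(1366))/Q) = Z/2Z.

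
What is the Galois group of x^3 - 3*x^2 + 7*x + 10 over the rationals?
Gal(K/Q) = S_3 (symmetric group of order 6)

Compute the discriminant of x^3 + (-3)*x^2 + (7)*x + (10): Δ = -6331. Since Δ is not a rational square, the Galois group is not contained in A_3; it must be the full S_3 (irreducibility of the cubic rules out anything smaller).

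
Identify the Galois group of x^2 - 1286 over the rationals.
Gal(K/Q) = Z/2Z (cyclic of order 2)

x^2 - 1286 is irreducible over Q since 1286 is not a rational square. The splitting field Q(sqrt(1286)) has degree 2 over Q, and its unique nontrivial automorphism is sqrt(1286) ↦ -sqrt(1286). Hence Gal(Q(sqrt(1286))/Q) = Z/2Z.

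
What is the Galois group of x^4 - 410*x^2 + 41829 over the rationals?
Gal(K/Q) = V_4 (Klein four-group, Z/2Z × Z/2Z)

f factors as (x^2 - 219)(x^2 - 191), so the splitting field is K = Q(sqrt(219), sqrt(191)). The elements 219, 191, 41829 are all non-squares in Q, so sqrt(219) and sqrt(191) generate independent quadratic extensions. Thus [K:Q] = 4 and Gal(K/Q) is generated by the two order-2 automorphisms sqrt(219) ↦ -sqrt(219) and sqrt(191) ↦ -sqrt(191), giving V_4.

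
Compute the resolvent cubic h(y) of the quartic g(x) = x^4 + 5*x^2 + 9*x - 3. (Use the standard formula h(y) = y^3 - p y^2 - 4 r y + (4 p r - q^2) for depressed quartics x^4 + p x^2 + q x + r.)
h(y) = y^3 - 5*y^2 + 12*y - 141

Identify coefficients: p = 5, q = 9, r = -3.
Plug into h(y) = y^3 - p y^2 - 4 r y + (4 p r - q^2):
  h(y) = y^3 - (5) y^2 - 4*(-3) y + (4*(5)*(-3) - (9)^2)
       = y^3 + (-5) y^2 + (12) y + (-141).
Simplifying: h(y) = y^3 - 5*y^2 + 12*y - 141.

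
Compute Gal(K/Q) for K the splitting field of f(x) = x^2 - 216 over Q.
Gal(K/Q) = Z/2Z (cyclic of order 2)

x^2 - 216 is irreducible over Q since 216 is not a rational square. The splitting field Q(sqrt(216)) has degree 2 over Q, and its unique nontrivial automorphism is sqrt(216) ↦ -sqrt(216). Hence Gal(Q(sqrt(216))/Q) = Z/2Z.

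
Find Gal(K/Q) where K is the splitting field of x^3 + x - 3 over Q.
Gal(K/Q) = S_3 (symmetric group of order 6)

Compute the discriminant of x^3 + (0)*x^2 + (1)*x + (-3): Δ = -247. Since Δ is not a rational square, the Galois group is not contained in A_3; it must be the full S_3 (irreducibility of the cubic rules out anything smaller).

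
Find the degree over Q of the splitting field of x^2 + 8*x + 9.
[K:Q] = 2

The discriminant of x^2 + (8)*x + (9) is b^2 - 4c = 64 - (36) = 28. Since 28 is not a perfect square in Q, the polynomial is irreducible over Q. Its two roots generate a degree-2 extension, so [K:Q] = 2.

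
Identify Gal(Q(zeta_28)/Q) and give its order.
|Gal(Q(zeta_28)/Q)| = phi(28) = 12; group ≅ (Z/28Z)^* ≅ Z/2Z × Z/6Z

The n-th cyclotomic polynomial Φ_28(x) is the minimal polynomial of zeta_28 over Q and has degree phi(28) = 12. So Q(zeta_28) is a degree-12 Galois extension with Galois group (Z/28Z)^*. By CRT, (Z/28Z)^* ≅ (Z/4Z)^* × (Z/7Z)^*. Each prime-power unit group is (Z/4Z)^* ≅ Z/2Z; (Z/7Z)^* ≅ Z/6Z. Hence Gal(Q(zeta_28)/Q) ≅ Z/2Z × Z/6Z.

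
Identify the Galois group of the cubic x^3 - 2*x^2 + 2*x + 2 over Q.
Gal(K/Q) = S_3 (symmetric group of order 6)

Compute the discriminant of x^3 + (-2)*x^2 + (2)*x + (2): Δ = -204. Since Δ is not a rational square, the Galois group is not contained in A_3; it must be the full S_3 (irreducibility of the cubic rules out anything smaller).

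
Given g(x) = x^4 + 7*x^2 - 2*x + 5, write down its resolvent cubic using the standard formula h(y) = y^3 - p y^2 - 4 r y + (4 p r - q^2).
h(y) = y^3 - 7*y^2 - 20*y + 136

Identify coefficients: p = 7, q = -2, r = 5.
Plug into h(y) = y^3 - p y^2 - 4 r y + (4 p r - q^2):
  h(y) = y^3 - (7) y^2 - 4*(5) y + (4*(7)*(5) - (-2)^2)
       = y^3 + (-7) y^2 + (-20) y + (136).
Simplifying: h(y) = y^3 - 7*y^2 - 20*y + 136.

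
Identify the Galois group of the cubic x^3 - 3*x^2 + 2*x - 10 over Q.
Gal(K/Q) = S_3 (symmetric group of order 6)

Compute the discriminant of x^3 + (-3)*x^2 + (2)*x + (-10): Δ = -2696. Since Δ is not a rational square, the Galois group is not contained in A_3; it must be the full S_3 (irreducibility of the cubic rules out anything smaller).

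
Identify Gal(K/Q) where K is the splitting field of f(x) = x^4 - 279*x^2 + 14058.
Gal(K/Q) = V_4 (Klein four-group, Z/2Z × Z/2Z)

f factors as (x^2 - 213)(x^2 - 66), so the splitting field is K = Q(sqrt(213), sqrt(66)). The elements 213, 66, 14058 are all non-squares in Q, so sqrt(213) and sqrt(66) generate independent quadratic extensions. Thus [K:Q] = 4 and Gal(K/Q) is generated by the two order-2 automorphisms sqrt(213) ↦ -sqrt(213) and sqrt(66) ↦ -sqrt(66), giving V_4.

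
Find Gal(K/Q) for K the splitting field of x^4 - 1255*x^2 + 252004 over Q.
Gal(K/Q) = Z/2Z (cyclic of order 2)

f factors as (x^2 - 1004)(x^2 - 251), so the splitting field is K = Q(sqrt(1004), sqrt(251)). The squarefree part of 1004 is 251 and the squarefree part of 251 is also 251, so sqrt(1004) and sqrt(251) are both rational multiples of sqrt(251). Hence Q(sqrt(1004)) = Q(sqrt(251)) = Q(sqrt(251)), and the splitting field collapses to a single degree-2 extension with Galois group Z/2Z.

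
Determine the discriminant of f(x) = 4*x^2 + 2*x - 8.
Δ = 132

For a quadratic a x^2 + b x + c the discriminant is Δ = b^2 - 4ac = (2)^2 - 4*(4)*(-8) = 4 - (-128) = 132.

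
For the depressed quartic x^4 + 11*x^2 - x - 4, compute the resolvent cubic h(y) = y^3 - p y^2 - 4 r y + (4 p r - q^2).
h(y) = y^3 - 11*y^2 + 16*y - 177

Identify coefficients: p = 11, q = -1, r = -4.
Plug into h(y) = y^3 - p y^2 - 4 r y + (4 p r - q^2):
  h(y) = y^3 - (11) y^2 - 4*(-4) y + (4*(11)*(-4) - (-1)^2)
       = y^3 + (-11) y^2 + (16) y + (-177).
Simplifying: h(y) = y^3 - 11*y^2 + 16*y - 177.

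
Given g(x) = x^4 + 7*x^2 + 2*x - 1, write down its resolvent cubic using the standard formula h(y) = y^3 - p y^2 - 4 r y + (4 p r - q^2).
h(y) = y^3 - 7*y^2 + 4*y - 32

Identify coefficients: p = 7, q = 2, r = -1.
Plug into h(y) = y^3 - p y^2 - 4 r y + (4 p r - q^2):
  h(y) = y^3 - (7) y^2 - 4*(-1) y + (4*(7)*(-1) - (2)^2)
       = y^3 + (-7) y^2 + (4) y + (-32).
Simplifying: h(y) = y^3 - 7*y^2 + 4*y - 32.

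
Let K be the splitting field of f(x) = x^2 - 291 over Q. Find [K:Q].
[K:Q] = 2

The polynomial x^2 - 291 is irreducible over Q since 291 is not a perfect square. Its splitting field is Q(sqrt(291)), which has degree 2 over Q.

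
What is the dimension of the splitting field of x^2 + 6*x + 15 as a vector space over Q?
[K:Q] = 2

The discriminant of x^2 + (6)*x + (15) is b^2 - 4c = 36 - (60) = -24. Since -24 is not a perfect square in Q, the polynomial is irreducible over Q. Its two roots generate a degree-2 extension, so [K:Q] = 2.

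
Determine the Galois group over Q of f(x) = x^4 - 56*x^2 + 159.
Gal(K/Q) = V_4 (Klein four-group, Z/2Z × Z/2Z)

f factors as (x^2 - 53)(x^2 - 3), so the splitting field is K = Q(sqrt(53), sqrt(3)). The elements 53, 3, 159 are all non-squares in Q, so sqrt(53) and sqrt(3) generate independent quadratic extensions. Thus [K:Q] = 4 and Gal(K/Q) is generated by the two order-2 automorphisms sqrt(53) ↦ -sqrt(53) and sqrt(3) ↦ -sqrt(3), giving V_4.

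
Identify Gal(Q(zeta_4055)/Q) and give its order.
|Gal(Q(zeta_4055)/Q)| = phi(4055) = 3240; group ≅ (Z/4055Z)^* ≅ Z/4Z × Z/810Z

The n-th cyclotomic polynomial Φ_4055(x) is the minimal polynomial of zeta_4055 over Q and has degree phi(4055) = 3240. So Q(zeta_4055) is a degree-3240 Galois extension with Galois group (Z/4055Z)^*. By CRT, (Z/4055Z)^* ≅ (Z/5Z)^* × (Z/811Z)^*. Each prime-power unit group is (Z/5Z)^* ≅ Z/4Z; (Z/811Z)^* ≅ Z/810Z. Hence Gal(Q(zeta_4055)/Q) ≅ Z/4Z × Z/810Z.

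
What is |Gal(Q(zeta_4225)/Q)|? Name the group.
|Gal(Q(zeta_4225)/Q)| = phi(4225) = 3120; group ≅ (Z/4225Z)^* ≅ Z/20Z × Z/156Z

The n-th cyclotomic polynomial Φ_4225(x) is the minimal polynomial of zeta_4225 over Q and has degree phi(4225) = 3120. So Q(zeta_4225) is a degree-3120 Galois extension with Galois group (Z/4225Z)^*. By CRT, (Z/4225Z)^* ≅ (Z/25Z)^* × (Z/169Z)^*. Each prime-power unit group is (Z/25Z)^* ≅ Z/20Z; (Z/169Z)^* ≅ Z/156Z. Hence Gal(Q(zeta_4225)/Q) ≅ Z/20Z × Z/156Z.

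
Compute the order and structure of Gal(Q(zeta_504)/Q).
|Gal(Q(zeta_504)/Q)| = phi(504) = 144; group ≅ (Z/504Z)^* ≅ Z/2Z × Z/2Z × Z/6Z × Z/6Z

The n-th cyclotomic polynomial Φ_504(x) is the minimal polynomial of zeta_504 over Q and has degree phi(504) = 144. So Q(zeta_504) is a degree-144 Galois extension with Galois group (Z/504Z)^*. By CRT, (Z/504Z)^* ≅ (Z/8Z)^* × (Z/9Z)^* × (Z/7Z)^*. Each prime-power unit group is (Z/8Z)^* ≅ Z/2Z × Z/2Z; (Z/9Z)^* ≅ Z/6Z; (Z/7Z)^* ≅ Z/6Z. Hence Gal(Q(zeta_504)/Q) ≅ Z/2Z × Z/2Z × Z/6Z × Z/6Z.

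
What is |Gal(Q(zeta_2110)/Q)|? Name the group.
|Gal(Q(zeta_2110)/Q)| = phi(2110) = 840; group ≅ (Z/2110Z)^* ≅ Z/4Z × Z/210Z

The n-th cyclotomic polynomial Φ_2110(x) is the minimal polynomial of zeta_2110 over Q and has degree phi(2110) = 840. So Q(zeta_2110) is a degree-840 Galois extension with Galois group (Z/2110Z)^*. By CRT, (Z/2110Z)^* ≅ (Z/2Z)^* × (Z/5Z)^* × (Z/211Z)^*. Each prime-power unit group is (Z/2Z)^* ≅ trivial group (order 1); (Z/5Z)^* ≅ Z/4Z; (Z/211Z)^* ≅ Z/210Z. Hence Gal(Q(zeta_2110)/Q) ≅ Z/4Z × Z/210Z.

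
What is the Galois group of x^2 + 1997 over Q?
Gal(K/Q) = Z/2Z (cyclic of order 2)

x^2 + 1997 is irreducible over Q since -1997 is not a rational square. The splitting field Q(sqrt(-1997)) has degree 2 over Q, and its unique nontrivial automorphism is sqrt(-1997) ↦ -sqrt(-1997). Hence Gal(Q(sqrt(-1997))/Q) = Z/2Z.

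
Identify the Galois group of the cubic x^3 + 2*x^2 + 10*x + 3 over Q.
Gal(K/Q) = S_3 (symmetric group of order 6)

Compute the discriminant of x^3 + (2)*x^2 + (10)*x + (3): Δ = -2859. Since Δ is not a rational square, the Galois group is not contained in A_3; it must be the full S_3 (irreducibility of the cubic rules out anything smaller).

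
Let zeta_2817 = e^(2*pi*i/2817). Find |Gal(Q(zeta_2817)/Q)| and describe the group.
|Gal(Q(zeta_2817)/Q)| = phi(2817) = 1872; group ≅ (Z/2817Z)^* ≅ Z/6Z × Z/312Z

The n-th cyclotomic polynomial Φ_2817(x) is the minimal polynomial of zeta_2817 over Q and has degree phi(2817) = 1872. So Q(zeta_2817) is a degree-1872 Galois extension with Galois group (Z/2817Z)^*. By CRT, (Z/2817Z)^* ≅ (Z/9Z)^* × (Z/313Z)^*. Each prime-power unit group is (Z/9Z)^* ≅ Z/6Z; (Z/313Z)^* ≅ Z/312Z. Hence Gal(Q(zeta_2817)/Q) ≅ Z/6Z × Z/312Z.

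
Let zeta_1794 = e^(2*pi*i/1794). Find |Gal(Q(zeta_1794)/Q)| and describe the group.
|Gal(Q(zeta_1794)/Q)| = phi(1794) = 528; group ≅ (Z/1794Z)^* ≅ Z/2Z × Z/12Z × Z/22Z

The n-th cyclotomic polynomial Φ_1794(x) is the minimal polynomial of zeta_1794 over Q and has degree phi(1794) = 528. So Q(zeta_1794) is a degree-528 Galois extension with Galois group (Z/1794Z)^*. By CRT, (Z/1794Z)^* ≅ (Z/2Z)^* × (Z/3Z)^* × (Z/13Z)^* × (Z/23Z)^*. Each prime-power unit group is (Z/2Z)^* ≅ trivial group (order 1); (Z/3Z)^* ≅ Z/2Z; (Z/13Z)^* ≅ Z/12Z; (Z/23Z)^* ≅ Z/22Z. Hence Gal(Q(zeta_1794)/Q) ≅ Z/2Z × Z/12Z × Z/22Z.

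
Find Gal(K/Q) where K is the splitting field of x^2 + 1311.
Gal(K/Q) = Z/2Z (cyclic of order 2)

x^2 + 1311 is irreducible over Q since -1311 is not a rational square. The splitting field Q(sqrt(-1311)) has degree 2 over Q, and its unique nontrivial automorphism is sqrt(-1311) ↦ -sqrt(-1311). Hence Gal(Q(sqrt(-1311))/Q) = Z/2Z.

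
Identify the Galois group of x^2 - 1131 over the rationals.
Gal(K/Q) = Z/2Z (cyclic of order 2)

x^2 - 1131 is irreducible over Q since 1131 is not a rational square. The splitting field Q(sqrt(1131)) has degree 2 over Q, and its unique nontrivial automorphism is sqrt(1131) ↦ -sqrt(1131). Hence Gal(Q(sqrt(1131))/Q) = Z/2Z.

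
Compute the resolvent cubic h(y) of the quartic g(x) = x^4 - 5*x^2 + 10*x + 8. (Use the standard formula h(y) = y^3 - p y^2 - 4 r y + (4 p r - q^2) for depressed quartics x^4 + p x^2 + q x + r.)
h(y) = y^3 + 5*y^2 - 32*y - 260

Identify coefficients: p = -5, q = 10, r = 8.
Plug into h(y) = y^3 - p y^2 - 4 r y + (4 p r - q^2):
  h(y) = y^3 - (-5) y^2 - 4*(8) y + (4*(-5)*(8) - (10)^2)
       = y^3 + (5) y^2 + (-32) y + (-260).
Simplifying: h(y) = y^3 + 5*y^2 - 32*y - 260.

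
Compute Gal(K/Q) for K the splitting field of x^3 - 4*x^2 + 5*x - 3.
Gal(K/Q) = S_3 (symmetric group of order 6)

Compute the discriminant of x^3 + (-4)*x^2 + (5)*x + (-3): Δ = -31. Since Δ is not a rational square, the Galois group is not contained in A_3; it must be the full S_3 (irreducibility of the cubic rules out anything smaller).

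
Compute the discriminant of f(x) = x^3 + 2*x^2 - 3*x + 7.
Δ = -2159

For x^3 + a x^2 + b x + c the discriminant is Δ = 18 a b c - 4 a^3 c + a^2 b^2 - 4 b^3 - 27 c^2.
Plug a = 2, b = -3, c = 7:
  18*(2)*(-3)*(7) - 4*(2)^3*(7) + (2)^2*(-3)^2 - 4*(-3)^3 - 27*(7)^2
  = -756 + (-224) + 36 + (108) + (-1323)
  = -2159.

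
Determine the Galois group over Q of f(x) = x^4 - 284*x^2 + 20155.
Gal(K/Q) = V_4 (Klein four-group, Z/2Z × Z/2Z)

f factors as (x^2 - 145)(x^2 - 139), so the splitting field is K = Q(sqrt(145), sqrt(139)). The elements 145, 139, 20155 are all non-squares in Q, so sqrt(145) and sqrt(139) generate independent quadratic extensions. Thus [K:Q] = 4 and Gal(K/Q) is generated by the two order-2 automorphisms sqrt(145) ↦ -sqrt(145) and sqrt(139) ↦ -sqrt(139), giving V_4.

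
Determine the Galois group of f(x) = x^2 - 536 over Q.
Gal(K/Q) = Z/2Z (cyclic of order 2)

x^2 - 536 is irreducible over Q since 536 is not a rational square. The splitting field Q(sqrt(536)) has degree 2 over Q, and its unique nontrivial automorphism is sqrt(536) ↦ -sqrt(536). Hence Gal(Q(sqrt(536))/Q) = Z/2Z.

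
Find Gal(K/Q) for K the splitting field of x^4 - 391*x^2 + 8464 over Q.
Gal(K/Q) = Z/2Z (cyclic of order 2)

f factors as (x^2 - 23)(x^2 - 368), so the splitting field is K = Q(sqrt(23), sqrt(368)). The squarefree part of 23 is 23 and the squarefree part of 368 is also 23, so sqrt(23) and sqrt(368) are both rational multiples of sqrt(23). Hence Q(sqrt(23)) = Q(sqrt(368)) = Q(sqrt(23)), and the splitting field collapses to a single degree-2 extension with Galois group Z/2Z.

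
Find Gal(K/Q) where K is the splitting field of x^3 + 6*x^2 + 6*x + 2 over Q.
Gal(K/Q) = S_3 (symmetric group of order 6)

Compute the discriminant of x^3 + (6)*x^2 + (6)*x + (2): Δ = -108. Since Δ is not a rational square, the Galois group is not contained in A_3; it must be the full S_3 (irreducibility of the cubic rules out anything smaller).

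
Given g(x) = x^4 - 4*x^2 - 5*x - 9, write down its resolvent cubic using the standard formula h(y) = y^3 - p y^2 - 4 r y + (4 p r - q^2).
h(y) = y^3 + 4*y^2 + 36*y + 119

Identify coefficients: p = -4, q = -5, r = -9.
Plug into h(y) = y^3 - p y^2 - 4 r y + (4 p r - q^2):
  h(y) = y^3 - (-4) y^2 - 4*(-9) y + (4*(-4)*(-9) - (-5)^2)
       = y^3 + (4) y^2 + (36) y + (119).
Simplifying: h(y) = y^3 + 4*y^2 + 36*y + 119.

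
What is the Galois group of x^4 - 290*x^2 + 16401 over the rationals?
Gal(K/Q) = V_4 (Klein four-group, Z/2Z × Z/2Z)

f factors as (x^2 - 213)(x^2 - 77), so the splitting field is K = Q(sqrt(213), sqrt(77)). The elements 213, 77, 16401 are all non-squares in Q, so sqrt(213) and sqrt(77) generate independent quadratic extensions. Thus [K:Q] = 4 and Gal(K/Q) is generated by the two order-2 automorphisms sqrt(213) ↦ -sqrt(213) and sqrt(77) ↦ -sqrt(77), giving V_4.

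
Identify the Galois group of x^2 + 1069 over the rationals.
Gal(K/Q) = Z/2Z (cyclic of order 2)

x^2 + 1069 is irreducible over Q since -1069 is not a rational square. The splitting field Q(sqrt(-1069)) has degree 2 over Q, and its unique nontrivial automorphism is sqrt(-1069) ↦ -sqrt(-1069). Hence Gal(Q(sqrt(-1069))/Q) = Z/2Z.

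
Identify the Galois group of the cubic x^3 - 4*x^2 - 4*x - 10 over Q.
Gal(K/Q) = S_3 (symmetric group of order 6)

Compute the discriminant of x^3 + (-4)*x^2 + (-4)*x + (-10): Δ = -7628. Since Δ is not a rational square, the Galois group is not contained in A_3; it must be the full S_3 (irreducibility of the cubic rules out anything smaller).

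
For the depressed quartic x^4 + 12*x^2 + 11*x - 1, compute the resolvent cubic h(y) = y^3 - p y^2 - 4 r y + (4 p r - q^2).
h(y) = y^3 - 12*y^2 + 4*y - 169

Identify coefficients: p = 12, q = 11, r = -1.
Plug into h(y) = y^3 - p y^2 - 4 r y + (4 p r - q^2):
  h(y) = y^3 - (12) y^2 - 4*(-1) y + (4*(12)*(-1) - (11)^2)
       = y^3 + (-12) y^2 + (4) y + (-169).
Simplifying: h(y) = y^3 - 12*y^2 + 4*y - 169.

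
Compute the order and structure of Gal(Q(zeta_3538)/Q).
|Gal(Q(zeta_3538)/Q)| = phi(3538) = 1680; group ≅ (Z/3538Z)^* ≅ Z/28Z × Z/60Z

The n-th cyclotomic polynomial Φ_3538(x) is the minimal polynomial of zeta_3538 over Q and has degree phi(3538) = 1680. So Q(zeta_3538) is a degree-1680 Galois extension with Galois group (Z/3538Z)^*. By CRT, (Z/3538Z)^* ≅ (Z/2Z)^* × (Z/29Z)^* × (Z/61Z)^*. Each prime-power unit group is (Z/2Z)^* ≅ trivial group (order 1); (Z/29Z)^* ≅ Z/28Z; (Z/61Z)^* ≅ Z/60Z. Hence Gal(Q(zeta_3538)/Q) ≅ Z/28Z × Z/60Z.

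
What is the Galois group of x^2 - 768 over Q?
Gal(K/Q) = Z/2Z (cyclic of order 2)

x^2 - 768 is irreducible over Q since 768 is not a rational square. The splitting field Q(sqrt(768)) has degree 2 over Q, and its unique nontrivial automorphism is sqrt(768) ↦ -sqrt(768). Hence Gal(Q(sqrt(768))/Q) = Z/2Z.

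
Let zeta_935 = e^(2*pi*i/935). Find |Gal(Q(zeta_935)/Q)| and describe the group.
|Gal(Q(zeta_935)/Q)| = phi(935) = 640; group ≅ (Z/935Z)^* ≅ Z/4Z × Z/10Z × Z/16Z

The n-th cyclotomic polynomial Φ_935(x) is the minimal polynomial of zeta_935 over Q and has degree phi(935) = 640. So Q(zeta_935) is a degree-640 Galois extension with Galois group (Z/935Z)^*. By CRT, (Z/935Z)^* ≅ (Z/5Z)^* × (Z/11Z)^* × (Z/17Z)^*. Each prime-power unit group is (Z/5Z)^* ≅ Z/4Z; (Z/11Z)^* ≅ Z/10Z; (Z/17Z)^* ≅ Z/16Z. Hence Gal(Q(zeta_935)/Q) ≅ Z/4Z × Z/10Z × Z/16Z.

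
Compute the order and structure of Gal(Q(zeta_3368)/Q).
|Gal(Q(zeta_3368)/Q)| = phi(3368) = 1680; group ≅ (Z/3368Z)^* ≅ Z/2Z × Z/2Z × Z/420Z

The n-th cyclotomic polynomial Φ_3368(x) is the minimal polynomial of zeta_3368 over Q and has degree phi(3368) = 1680. So Q(zeta_3368) is a degree-1680 Galois extension with Galois group (Z/3368Z)^*. By CRT, (Z/3368Z)^* ≅ (Z/8Z)^* × (Z/421Z)^*. Each prime-power unit group is (Z/8Z)^* ≅ Z/2Z × Z/2Z; (Z/421Z)^* ≅ Z/420Z. Hence Gal(Q(zeta_3368)/Q) ≅ Z/2Z × Z/2Z × Z/420Z.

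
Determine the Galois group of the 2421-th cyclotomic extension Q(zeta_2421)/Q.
|Gal(Q(zeta_2421)/Q)| = phi(2421) = 1608; group ≅ (Z/2421Z)^* ≅ Z/6Z × Z/268Z

The n-th cyclotomic polynomial Φ_2421(x) is the minimal polynomial of zeta_2421 over Q and has degree phi(2421) = 1608. So Q(zeta_2421) is a degree-1608 Galois extension with Galois group (Z/2421Z)^*. By CRT, (Z/2421Z)^* ≅ (Z/9Z)^* × (Z/269Z)^*. Each prime-power unit group is (Z/9Z)^* ≅ Z/6Z; (Z/269Z)^* ≅ Z/268Z. Hence Gal(Q(zeta_2421)/Q) ≅ Z/6Z × Z/268Z.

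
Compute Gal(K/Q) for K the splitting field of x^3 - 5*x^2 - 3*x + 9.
Gal(K/Q) = S_3 (symmetric group of order 6)

Compute the discriminant of x^3 + (-5)*x^2 + (-3)*x + (9): Δ = 5076. Since Δ is not a rational square, the Galois group is not contained in A_3; it must be the full S_3 (irreducibility of the cubic rules out anything smaller).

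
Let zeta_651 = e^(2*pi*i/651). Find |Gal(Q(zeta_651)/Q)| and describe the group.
|Gal(Q(zeta_651)/Q)| = phi(651) = 360; group ≅ (Z/651Z)^* ≅ Z/2Z × Z/6Z × Z/30Z

The n-th cyclotomic polynomial Φ_651(x) is the minimal polynomial of zeta_651 over Q and has degree phi(651) = 360. So Q(zeta_651) is a degree-360 Galois extension with Galois group (Z/651Z)^*. By CRT, (Z/651Z)^* ≅ (Z/3Z)^* × (Z/7Z)^* × (Z/31Z)^*. Each prime-power unit group is (Z/3Z)^* ≅ Z/2Z; (Z/7Z)^* ≅ Z/6Z; (Z/31Z)^* ≅ Z/30Z. Hence Gal(Q(zeta_651)/Q) ≅ Z/2Z × Z/6Z × Z/30Z.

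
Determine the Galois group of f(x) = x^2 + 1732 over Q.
Gal(K/Q) = Z/2Z (cyclic of order 2)

x^2 + 1732 is irreducible over Q since -1732 is not a rational square. The splitting field Q(sqrt(-1732)) has degree 2 over Q, and its unique nontrivial automorphism is sqrt(-1732) ↦ -sqrt(-1732). Hence Gal(Q(sqrt(-1732))/Q) = Z/2Z.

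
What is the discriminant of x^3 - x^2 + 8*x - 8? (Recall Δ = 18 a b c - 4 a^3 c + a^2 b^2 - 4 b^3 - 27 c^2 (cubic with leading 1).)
Δ = -2592

For x^3 + a x^2 + b x + c the discriminant is Δ = 18 a b c - 4 a^3 c + a^2 b^2 - 4 b^3 - 27 c^2.
Plug a = -1, b = 8, c = -8:
  18*(-1)*(8)*(-8) - 4*(-1)^3*(-8) + (-1)^2*(8)^2 - 4*(8)^3 - 27*(-8)^2
  = 1152 + (-32) + 64 + (-2048) + (-1728)
  = -2592.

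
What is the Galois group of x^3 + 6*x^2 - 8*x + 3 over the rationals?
Gal(K/Q) = S_3 (symmetric group of order 6)

Compute the discriminant of x^3 + (6)*x^2 + (-8)*x + (3): Δ = -1075. Since Δ is not a rational square, the Galois group is not contained in A_3; it must be the full S_3 (irreducibility of the cubic rules out anything smaller).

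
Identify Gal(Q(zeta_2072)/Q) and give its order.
|Gal(Q(zeta_2072)/Q)| = phi(2072) = 864; group ≅ (Z/2072Z)^* ≅ Z/2Z × Z/2Z × Z/6Z × Z/36Z

The n-th cyclotomic polynomial Φ_2072(x) is the minimal polynomial of zeta_2072 over Q and has degree phi(2072) = 864. So Q(zeta_2072) is a degree-864 Galois extension with Galois group (Z/2072Z)^*. By CRT, (Z/2072Z)^* ≅ (Z/8Z)^* × (Z/7Z)^* × (Z/37Z)^*. Each prime-power unit group is (Z/8Z)^* ≅ Z/2Z × Z/2Z; (Z/7Z)^* ≅ Z/6Z; (Z/37Z)^* ≅ Z/36Z. Hence Gal(Q(zeta_2072)/Q) ≅ Z/2Z × Z/2Z × Z/6Z × Z/36Z.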